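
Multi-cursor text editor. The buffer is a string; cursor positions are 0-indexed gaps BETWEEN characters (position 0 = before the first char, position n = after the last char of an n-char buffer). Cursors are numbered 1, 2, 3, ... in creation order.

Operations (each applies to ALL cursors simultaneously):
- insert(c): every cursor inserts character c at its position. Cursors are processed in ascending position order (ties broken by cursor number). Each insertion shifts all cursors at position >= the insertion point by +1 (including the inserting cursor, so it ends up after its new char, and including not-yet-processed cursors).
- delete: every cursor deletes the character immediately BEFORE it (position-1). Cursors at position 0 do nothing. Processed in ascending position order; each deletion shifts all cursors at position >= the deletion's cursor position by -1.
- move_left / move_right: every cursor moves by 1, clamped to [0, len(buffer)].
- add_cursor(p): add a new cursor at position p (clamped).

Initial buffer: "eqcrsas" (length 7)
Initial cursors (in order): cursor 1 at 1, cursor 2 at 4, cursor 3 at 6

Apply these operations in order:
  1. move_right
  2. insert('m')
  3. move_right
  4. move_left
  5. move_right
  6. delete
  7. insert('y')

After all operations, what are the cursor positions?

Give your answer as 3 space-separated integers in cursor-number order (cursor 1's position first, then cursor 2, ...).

Answer: 4 8 10

Derivation:
After op 1 (move_right): buffer="eqcrsas" (len 7), cursors c1@2 c2@5 c3@7, authorship .......
After op 2 (insert('m')): buffer="eqmcrsmasm" (len 10), cursors c1@3 c2@7 c3@10, authorship ..1...2..3
After op 3 (move_right): buffer="eqmcrsmasm" (len 10), cursors c1@4 c2@8 c3@10, authorship ..1...2..3
After op 4 (move_left): buffer="eqmcrsmasm" (len 10), cursors c1@3 c2@7 c3@9, authorship ..1...2..3
After op 5 (move_right): buffer="eqmcrsmasm" (len 10), cursors c1@4 c2@8 c3@10, authorship ..1...2..3
After op 6 (delete): buffer="eqmrsms" (len 7), cursors c1@3 c2@6 c3@7, authorship ..1..2.
After op 7 (insert('y')): buffer="eqmyrsmysy" (len 10), cursors c1@4 c2@8 c3@10, authorship ..11..22.3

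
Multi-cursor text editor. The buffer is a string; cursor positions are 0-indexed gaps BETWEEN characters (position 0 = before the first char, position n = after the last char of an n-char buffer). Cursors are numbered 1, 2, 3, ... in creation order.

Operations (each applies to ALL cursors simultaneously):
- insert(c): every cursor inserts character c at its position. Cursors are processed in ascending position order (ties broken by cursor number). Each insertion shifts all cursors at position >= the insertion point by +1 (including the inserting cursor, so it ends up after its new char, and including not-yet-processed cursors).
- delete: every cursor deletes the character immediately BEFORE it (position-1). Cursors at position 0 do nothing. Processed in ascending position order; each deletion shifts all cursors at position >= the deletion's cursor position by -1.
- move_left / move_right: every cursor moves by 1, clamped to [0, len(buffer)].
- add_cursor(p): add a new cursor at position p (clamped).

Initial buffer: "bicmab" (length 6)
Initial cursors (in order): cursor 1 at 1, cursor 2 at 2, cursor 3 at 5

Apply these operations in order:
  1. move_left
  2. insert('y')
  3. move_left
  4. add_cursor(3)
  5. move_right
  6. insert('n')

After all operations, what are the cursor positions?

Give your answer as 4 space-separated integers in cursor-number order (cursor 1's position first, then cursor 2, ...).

After op 1 (move_left): buffer="bicmab" (len 6), cursors c1@0 c2@1 c3@4, authorship ......
After op 2 (insert('y')): buffer="ybyicmyab" (len 9), cursors c1@1 c2@3 c3@7, authorship 1.2...3..
After op 3 (move_left): buffer="ybyicmyab" (len 9), cursors c1@0 c2@2 c3@6, authorship 1.2...3..
After op 4 (add_cursor(3)): buffer="ybyicmyab" (len 9), cursors c1@0 c2@2 c4@3 c3@6, authorship 1.2...3..
After op 5 (move_right): buffer="ybyicmyab" (len 9), cursors c1@1 c2@3 c4@4 c3@7, authorship 1.2...3..
After op 6 (insert('n')): buffer="ynbynincmynab" (len 13), cursors c1@2 c2@5 c4@7 c3@11, authorship 11.22.4..33..

Answer: 2 5 11 7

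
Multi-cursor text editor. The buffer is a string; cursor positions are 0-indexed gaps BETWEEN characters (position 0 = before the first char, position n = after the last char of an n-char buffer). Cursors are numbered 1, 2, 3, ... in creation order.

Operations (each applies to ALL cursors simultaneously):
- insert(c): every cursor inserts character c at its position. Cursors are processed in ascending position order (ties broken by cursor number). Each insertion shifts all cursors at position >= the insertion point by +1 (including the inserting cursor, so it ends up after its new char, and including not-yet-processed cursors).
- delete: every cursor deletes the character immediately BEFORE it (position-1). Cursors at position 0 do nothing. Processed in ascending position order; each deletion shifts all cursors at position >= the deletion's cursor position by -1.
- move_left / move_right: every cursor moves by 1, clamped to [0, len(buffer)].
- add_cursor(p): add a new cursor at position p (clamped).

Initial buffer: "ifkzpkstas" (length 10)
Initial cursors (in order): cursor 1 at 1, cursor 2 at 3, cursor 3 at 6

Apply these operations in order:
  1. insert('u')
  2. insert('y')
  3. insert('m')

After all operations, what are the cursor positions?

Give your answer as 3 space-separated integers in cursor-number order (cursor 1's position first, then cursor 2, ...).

Answer: 4 9 15

Derivation:
After op 1 (insert('u')): buffer="iufkuzpkustas" (len 13), cursors c1@2 c2@5 c3@9, authorship .1..2...3....
After op 2 (insert('y')): buffer="iuyfkuyzpkuystas" (len 16), cursors c1@3 c2@7 c3@12, authorship .11..22...33....
After op 3 (insert('m')): buffer="iuymfkuymzpkuymstas" (len 19), cursors c1@4 c2@9 c3@15, authorship .111..222...333....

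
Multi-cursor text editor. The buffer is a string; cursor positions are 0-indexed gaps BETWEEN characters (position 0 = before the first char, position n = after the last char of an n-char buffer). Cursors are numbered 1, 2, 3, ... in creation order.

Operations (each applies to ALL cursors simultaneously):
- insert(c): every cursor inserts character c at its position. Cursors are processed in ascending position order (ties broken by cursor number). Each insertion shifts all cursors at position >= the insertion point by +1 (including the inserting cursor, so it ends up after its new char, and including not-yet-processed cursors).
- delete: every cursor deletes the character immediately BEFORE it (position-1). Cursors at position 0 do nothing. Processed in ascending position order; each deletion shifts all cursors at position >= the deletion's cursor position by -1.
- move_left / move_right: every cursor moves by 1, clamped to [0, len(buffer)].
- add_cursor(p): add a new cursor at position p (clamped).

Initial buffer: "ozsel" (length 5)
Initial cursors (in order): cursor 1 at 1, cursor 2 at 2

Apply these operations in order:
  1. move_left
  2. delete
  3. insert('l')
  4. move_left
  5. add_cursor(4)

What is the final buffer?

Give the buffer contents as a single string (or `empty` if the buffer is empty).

Answer: llzsel

Derivation:
After op 1 (move_left): buffer="ozsel" (len 5), cursors c1@0 c2@1, authorship .....
After op 2 (delete): buffer="zsel" (len 4), cursors c1@0 c2@0, authorship ....
After op 3 (insert('l')): buffer="llzsel" (len 6), cursors c1@2 c2@2, authorship 12....
After op 4 (move_left): buffer="llzsel" (len 6), cursors c1@1 c2@1, authorship 12....
After op 5 (add_cursor(4)): buffer="llzsel" (len 6), cursors c1@1 c2@1 c3@4, authorship 12....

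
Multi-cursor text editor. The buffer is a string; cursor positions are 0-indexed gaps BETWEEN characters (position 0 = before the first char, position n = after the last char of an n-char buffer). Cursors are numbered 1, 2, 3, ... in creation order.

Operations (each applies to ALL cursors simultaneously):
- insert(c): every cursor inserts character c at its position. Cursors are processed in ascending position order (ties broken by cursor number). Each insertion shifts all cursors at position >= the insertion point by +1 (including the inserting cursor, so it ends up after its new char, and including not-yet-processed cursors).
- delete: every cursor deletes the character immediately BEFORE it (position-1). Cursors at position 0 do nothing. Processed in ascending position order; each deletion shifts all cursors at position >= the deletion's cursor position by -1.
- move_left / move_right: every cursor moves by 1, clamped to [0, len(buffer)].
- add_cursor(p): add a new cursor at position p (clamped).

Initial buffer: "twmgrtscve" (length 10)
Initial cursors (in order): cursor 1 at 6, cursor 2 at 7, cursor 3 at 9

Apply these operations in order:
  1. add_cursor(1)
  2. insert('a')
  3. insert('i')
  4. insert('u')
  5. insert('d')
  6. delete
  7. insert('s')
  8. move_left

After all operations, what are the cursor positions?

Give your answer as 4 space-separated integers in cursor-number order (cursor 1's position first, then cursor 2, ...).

Answer: 13 18 24 4

Derivation:
After op 1 (add_cursor(1)): buffer="twmgrtscve" (len 10), cursors c4@1 c1@6 c2@7 c3@9, authorship ..........
After op 2 (insert('a')): buffer="tawmgrtasacvae" (len 14), cursors c4@2 c1@8 c2@10 c3@13, authorship .4.....1.2..3.
After op 3 (insert('i')): buffer="taiwmgrtaisaicvaie" (len 18), cursors c4@3 c1@10 c2@13 c3@17, authorship .44.....11.22..33.
After op 4 (insert('u')): buffer="taiuwmgrtaiusaiucvaiue" (len 22), cursors c4@4 c1@12 c2@16 c3@21, authorship .444.....111.222..333.
After op 5 (insert('d')): buffer="taiudwmgrtaiudsaiudcvaiude" (len 26), cursors c4@5 c1@14 c2@19 c3@25, authorship .4444.....1111.2222..3333.
After op 6 (delete): buffer="taiuwmgrtaiusaiucvaiue" (len 22), cursors c4@4 c1@12 c2@16 c3@21, authorship .444.....111.222..333.
After op 7 (insert('s')): buffer="taiuswmgrtaiussaiuscvaiuse" (len 26), cursors c4@5 c1@14 c2@19 c3@25, authorship .4444.....1111.2222..3333.
After op 8 (move_left): buffer="taiuswmgrtaiussaiuscvaiuse" (len 26), cursors c4@4 c1@13 c2@18 c3@24, authorship .4444.....1111.2222..3333.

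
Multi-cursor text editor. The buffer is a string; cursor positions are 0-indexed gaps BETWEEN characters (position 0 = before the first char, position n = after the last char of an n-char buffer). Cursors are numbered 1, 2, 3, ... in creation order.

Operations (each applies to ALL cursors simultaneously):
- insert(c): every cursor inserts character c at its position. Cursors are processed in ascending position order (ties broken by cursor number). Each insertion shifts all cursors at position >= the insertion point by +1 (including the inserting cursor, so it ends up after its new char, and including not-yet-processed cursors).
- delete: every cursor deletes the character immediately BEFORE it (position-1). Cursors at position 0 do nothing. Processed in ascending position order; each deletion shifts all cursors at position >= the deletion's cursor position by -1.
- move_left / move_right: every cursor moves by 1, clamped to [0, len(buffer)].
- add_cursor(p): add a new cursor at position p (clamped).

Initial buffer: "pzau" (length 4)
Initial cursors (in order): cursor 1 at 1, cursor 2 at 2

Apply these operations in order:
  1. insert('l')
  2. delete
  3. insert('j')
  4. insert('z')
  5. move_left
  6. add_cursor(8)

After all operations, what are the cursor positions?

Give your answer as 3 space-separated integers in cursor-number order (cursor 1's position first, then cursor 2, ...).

After op 1 (insert('l')): buffer="plzlau" (len 6), cursors c1@2 c2@4, authorship .1.2..
After op 2 (delete): buffer="pzau" (len 4), cursors c1@1 c2@2, authorship ....
After op 3 (insert('j')): buffer="pjzjau" (len 6), cursors c1@2 c2@4, authorship .1.2..
After op 4 (insert('z')): buffer="pjzzjzau" (len 8), cursors c1@3 c2@6, authorship .11.22..
After op 5 (move_left): buffer="pjzzjzau" (len 8), cursors c1@2 c2@5, authorship .11.22..
After op 6 (add_cursor(8)): buffer="pjzzjzau" (len 8), cursors c1@2 c2@5 c3@8, authorship .11.22..

Answer: 2 5 8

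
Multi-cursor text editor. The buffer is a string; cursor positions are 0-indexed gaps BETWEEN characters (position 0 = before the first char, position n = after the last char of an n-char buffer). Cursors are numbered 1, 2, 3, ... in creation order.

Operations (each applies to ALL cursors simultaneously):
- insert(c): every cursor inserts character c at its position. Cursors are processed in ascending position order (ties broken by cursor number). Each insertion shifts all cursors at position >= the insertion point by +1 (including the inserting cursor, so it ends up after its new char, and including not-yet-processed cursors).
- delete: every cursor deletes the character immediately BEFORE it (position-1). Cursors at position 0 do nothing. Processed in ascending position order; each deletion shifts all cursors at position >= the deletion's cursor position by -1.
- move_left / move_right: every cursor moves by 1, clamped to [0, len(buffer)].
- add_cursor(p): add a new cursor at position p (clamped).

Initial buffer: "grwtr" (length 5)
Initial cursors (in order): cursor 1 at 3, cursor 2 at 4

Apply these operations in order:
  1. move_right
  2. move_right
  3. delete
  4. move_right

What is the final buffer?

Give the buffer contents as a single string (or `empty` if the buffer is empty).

Answer: grw

Derivation:
After op 1 (move_right): buffer="grwtr" (len 5), cursors c1@4 c2@5, authorship .....
After op 2 (move_right): buffer="grwtr" (len 5), cursors c1@5 c2@5, authorship .....
After op 3 (delete): buffer="grw" (len 3), cursors c1@3 c2@3, authorship ...
After op 4 (move_right): buffer="grw" (len 3), cursors c1@3 c2@3, authorship ...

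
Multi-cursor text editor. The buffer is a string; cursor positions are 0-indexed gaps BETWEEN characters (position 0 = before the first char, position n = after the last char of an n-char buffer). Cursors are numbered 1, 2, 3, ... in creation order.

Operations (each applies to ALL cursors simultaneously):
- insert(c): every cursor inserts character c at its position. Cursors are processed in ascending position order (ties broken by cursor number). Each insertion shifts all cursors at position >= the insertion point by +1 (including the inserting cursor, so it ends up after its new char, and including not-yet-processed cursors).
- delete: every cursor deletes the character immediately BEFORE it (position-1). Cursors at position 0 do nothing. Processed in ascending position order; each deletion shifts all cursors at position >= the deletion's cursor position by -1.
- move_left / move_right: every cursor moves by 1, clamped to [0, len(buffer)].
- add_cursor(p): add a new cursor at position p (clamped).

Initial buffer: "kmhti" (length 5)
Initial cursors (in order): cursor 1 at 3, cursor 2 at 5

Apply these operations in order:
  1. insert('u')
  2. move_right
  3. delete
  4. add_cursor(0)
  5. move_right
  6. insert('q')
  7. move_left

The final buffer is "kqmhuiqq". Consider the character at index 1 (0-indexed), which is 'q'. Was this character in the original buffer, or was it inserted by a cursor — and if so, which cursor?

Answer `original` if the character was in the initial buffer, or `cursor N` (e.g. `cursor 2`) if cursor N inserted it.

Answer: cursor 3

Derivation:
After op 1 (insert('u')): buffer="kmhutiu" (len 7), cursors c1@4 c2@7, authorship ...1..2
After op 2 (move_right): buffer="kmhutiu" (len 7), cursors c1@5 c2@7, authorship ...1..2
After op 3 (delete): buffer="kmhui" (len 5), cursors c1@4 c2@5, authorship ...1.
After op 4 (add_cursor(0)): buffer="kmhui" (len 5), cursors c3@0 c1@4 c2@5, authorship ...1.
After op 5 (move_right): buffer="kmhui" (len 5), cursors c3@1 c1@5 c2@5, authorship ...1.
After op 6 (insert('q')): buffer="kqmhuiqq" (len 8), cursors c3@2 c1@8 c2@8, authorship .3..1.12
After op 7 (move_left): buffer="kqmhuiqq" (len 8), cursors c3@1 c1@7 c2@7, authorship .3..1.12
Authorship (.=original, N=cursor N): . 3 . . 1 . 1 2
Index 1: author = 3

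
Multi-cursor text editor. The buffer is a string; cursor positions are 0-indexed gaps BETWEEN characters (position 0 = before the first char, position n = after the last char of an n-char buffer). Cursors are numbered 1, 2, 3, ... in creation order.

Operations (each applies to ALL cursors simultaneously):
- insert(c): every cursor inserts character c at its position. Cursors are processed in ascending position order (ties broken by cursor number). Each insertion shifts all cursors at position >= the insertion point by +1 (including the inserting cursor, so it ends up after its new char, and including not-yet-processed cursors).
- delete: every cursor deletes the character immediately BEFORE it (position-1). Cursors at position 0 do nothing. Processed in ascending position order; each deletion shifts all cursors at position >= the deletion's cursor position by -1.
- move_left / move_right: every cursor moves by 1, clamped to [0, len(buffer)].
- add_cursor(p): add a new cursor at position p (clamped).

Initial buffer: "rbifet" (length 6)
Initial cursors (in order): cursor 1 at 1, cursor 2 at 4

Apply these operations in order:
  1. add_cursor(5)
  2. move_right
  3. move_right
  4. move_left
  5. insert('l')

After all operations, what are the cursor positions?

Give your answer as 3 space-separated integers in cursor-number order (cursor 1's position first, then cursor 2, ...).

After op 1 (add_cursor(5)): buffer="rbifet" (len 6), cursors c1@1 c2@4 c3@5, authorship ......
After op 2 (move_right): buffer="rbifet" (len 6), cursors c1@2 c2@5 c3@6, authorship ......
After op 3 (move_right): buffer="rbifet" (len 6), cursors c1@3 c2@6 c3@6, authorship ......
After op 4 (move_left): buffer="rbifet" (len 6), cursors c1@2 c2@5 c3@5, authorship ......
After op 5 (insert('l')): buffer="rblifellt" (len 9), cursors c1@3 c2@8 c3@8, authorship ..1...23.

Answer: 3 8 8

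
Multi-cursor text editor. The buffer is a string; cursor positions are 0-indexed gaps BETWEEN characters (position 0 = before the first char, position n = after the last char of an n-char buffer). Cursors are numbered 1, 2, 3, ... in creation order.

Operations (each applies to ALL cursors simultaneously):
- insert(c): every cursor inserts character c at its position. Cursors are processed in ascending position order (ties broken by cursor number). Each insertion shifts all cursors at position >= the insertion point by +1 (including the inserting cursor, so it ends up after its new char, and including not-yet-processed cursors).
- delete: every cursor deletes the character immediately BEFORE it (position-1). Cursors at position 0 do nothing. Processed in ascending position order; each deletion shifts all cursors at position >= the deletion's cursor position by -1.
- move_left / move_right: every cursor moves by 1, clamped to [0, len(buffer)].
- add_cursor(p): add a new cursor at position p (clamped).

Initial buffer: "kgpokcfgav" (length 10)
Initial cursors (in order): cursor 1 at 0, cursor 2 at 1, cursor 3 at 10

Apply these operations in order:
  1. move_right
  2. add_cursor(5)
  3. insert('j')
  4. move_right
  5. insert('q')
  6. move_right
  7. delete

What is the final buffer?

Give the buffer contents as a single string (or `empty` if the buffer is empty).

Answer: kjgqpqkjcqgavj

Derivation:
After op 1 (move_right): buffer="kgpokcfgav" (len 10), cursors c1@1 c2@2 c3@10, authorship ..........
After op 2 (add_cursor(5)): buffer="kgpokcfgav" (len 10), cursors c1@1 c2@2 c4@5 c3@10, authorship ..........
After op 3 (insert('j')): buffer="kjgjpokjcfgavj" (len 14), cursors c1@2 c2@4 c4@8 c3@14, authorship .1.2...4.....3
After op 4 (move_right): buffer="kjgjpokjcfgavj" (len 14), cursors c1@3 c2@5 c4@9 c3@14, authorship .1.2...4.....3
After op 5 (insert('q')): buffer="kjgqjpqokjcqfgavjq" (len 18), cursors c1@4 c2@7 c4@12 c3@18, authorship .1.12.2..4.4....33
After op 6 (move_right): buffer="kjgqjpqokjcqfgavjq" (len 18), cursors c1@5 c2@8 c4@13 c3@18, authorship .1.12.2..4.4....33
After op 7 (delete): buffer="kjgqpqkjcqgavj" (len 14), cursors c1@4 c2@6 c4@10 c3@14, authorship .1.1.2.4.4...3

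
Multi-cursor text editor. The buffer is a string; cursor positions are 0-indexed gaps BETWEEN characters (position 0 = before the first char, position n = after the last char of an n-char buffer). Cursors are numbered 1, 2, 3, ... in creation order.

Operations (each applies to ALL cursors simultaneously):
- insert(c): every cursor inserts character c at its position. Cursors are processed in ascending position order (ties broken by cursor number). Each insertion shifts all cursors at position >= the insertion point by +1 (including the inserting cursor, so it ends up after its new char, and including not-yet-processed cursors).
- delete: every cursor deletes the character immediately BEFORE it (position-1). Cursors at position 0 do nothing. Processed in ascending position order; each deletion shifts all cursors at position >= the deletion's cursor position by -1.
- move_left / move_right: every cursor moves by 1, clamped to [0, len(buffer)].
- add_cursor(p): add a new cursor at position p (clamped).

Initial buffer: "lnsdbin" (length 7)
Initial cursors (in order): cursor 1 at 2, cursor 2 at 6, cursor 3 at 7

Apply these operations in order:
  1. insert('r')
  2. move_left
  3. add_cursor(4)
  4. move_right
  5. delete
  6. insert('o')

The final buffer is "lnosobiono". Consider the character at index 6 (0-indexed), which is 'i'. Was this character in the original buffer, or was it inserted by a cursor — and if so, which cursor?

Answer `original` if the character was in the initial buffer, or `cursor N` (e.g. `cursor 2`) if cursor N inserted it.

Answer: original

Derivation:
After op 1 (insert('r')): buffer="lnrsdbirnr" (len 10), cursors c1@3 c2@8 c3@10, authorship ..1....2.3
After op 2 (move_left): buffer="lnrsdbirnr" (len 10), cursors c1@2 c2@7 c3@9, authorship ..1....2.3
After op 3 (add_cursor(4)): buffer="lnrsdbirnr" (len 10), cursors c1@2 c4@4 c2@7 c3@9, authorship ..1....2.3
After op 4 (move_right): buffer="lnrsdbirnr" (len 10), cursors c1@3 c4@5 c2@8 c3@10, authorship ..1....2.3
After op 5 (delete): buffer="lnsbin" (len 6), cursors c1@2 c4@3 c2@5 c3@6, authorship ......
After op 6 (insert('o')): buffer="lnosobiono" (len 10), cursors c1@3 c4@5 c2@8 c3@10, authorship ..1.4..2.3
Authorship (.=original, N=cursor N): . . 1 . 4 . . 2 . 3
Index 6: author = original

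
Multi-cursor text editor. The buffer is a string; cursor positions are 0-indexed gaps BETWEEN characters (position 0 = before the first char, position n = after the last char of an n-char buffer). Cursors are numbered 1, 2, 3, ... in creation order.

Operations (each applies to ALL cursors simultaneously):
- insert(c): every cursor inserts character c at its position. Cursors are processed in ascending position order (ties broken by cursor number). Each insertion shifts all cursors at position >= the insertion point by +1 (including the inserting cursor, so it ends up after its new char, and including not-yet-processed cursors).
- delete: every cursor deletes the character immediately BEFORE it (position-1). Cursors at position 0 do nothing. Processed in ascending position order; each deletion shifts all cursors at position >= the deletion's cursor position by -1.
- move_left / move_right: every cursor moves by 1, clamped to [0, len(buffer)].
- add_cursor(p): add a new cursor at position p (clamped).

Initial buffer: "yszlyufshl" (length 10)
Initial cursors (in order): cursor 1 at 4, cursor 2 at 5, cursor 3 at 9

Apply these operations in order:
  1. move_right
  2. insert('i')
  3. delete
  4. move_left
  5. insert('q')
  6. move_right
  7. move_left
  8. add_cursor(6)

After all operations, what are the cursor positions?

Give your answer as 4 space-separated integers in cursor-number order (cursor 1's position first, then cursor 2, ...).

After op 1 (move_right): buffer="yszlyufshl" (len 10), cursors c1@5 c2@6 c3@10, authorship ..........
After op 2 (insert('i')): buffer="yszlyiuifshli" (len 13), cursors c1@6 c2@8 c3@13, authorship .....1.2....3
After op 3 (delete): buffer="yszlyufshl" (len 10), cursors c1@5 c2@6 c3@10, authorship ..........
After op 4 (move_left): buffer="yszlyufshl" (len 10), cursors c1@4 c2@5 c3@9, authorship ..........
After op 5 (insert('q')): buffer="yszlqyqufshql" (len 13), cursors c1@5 c2@7 c3@12, authorship ....1.2....3.
After op 6 (move_right): buffer="yszlqyqufshql" (len 13), cursors c1@6 c2@8 c3@13, authorship ....1.2....3.
After op 7 (move_left): buffer="yszlqyqufshql" (len 13), cursors c1@5 c2@7 c3@12, authorship ....1.2....3.
After op 8 (add_cursor(6)): buffer="yszlqyqufshql" (len 13), cursors c1@5 c4@6 c2@7 c3@12, authorship ....1.2....3.

Answer: 5 7 12 6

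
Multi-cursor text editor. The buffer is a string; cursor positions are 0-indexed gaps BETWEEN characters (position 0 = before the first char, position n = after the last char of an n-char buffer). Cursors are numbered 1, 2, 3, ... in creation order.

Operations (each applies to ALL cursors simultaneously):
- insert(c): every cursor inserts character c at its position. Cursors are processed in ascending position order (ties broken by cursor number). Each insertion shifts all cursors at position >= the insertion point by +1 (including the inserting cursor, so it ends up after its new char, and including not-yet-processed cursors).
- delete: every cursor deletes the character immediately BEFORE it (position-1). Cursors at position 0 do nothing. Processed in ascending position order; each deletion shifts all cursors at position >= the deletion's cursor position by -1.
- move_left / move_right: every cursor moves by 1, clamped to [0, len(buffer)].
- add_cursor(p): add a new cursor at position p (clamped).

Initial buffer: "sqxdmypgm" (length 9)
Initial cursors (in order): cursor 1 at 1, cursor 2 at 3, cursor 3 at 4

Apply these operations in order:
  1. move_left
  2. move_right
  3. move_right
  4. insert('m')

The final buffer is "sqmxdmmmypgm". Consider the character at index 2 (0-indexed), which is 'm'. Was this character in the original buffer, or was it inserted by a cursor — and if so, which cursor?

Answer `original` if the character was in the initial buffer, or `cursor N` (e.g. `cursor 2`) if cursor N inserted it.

Answer: cursor 1

Derivation:
After op 1 (move_left): buffer="sqxdmypgm" (len 9), cursors c1@0 c2@2 c3@3, authorship .........
After op 2 (move_right): buffer="sqxdmypgm" (len 9), cursors c1@1 c2@3 c3@4, authorship .........
After op 3 (move_right): buffer="sqxdmypgm" (len 9), cursors c1@2 c2@4 c3@5, authorship .........
After op 4 (insert('m')): buffer="sqmxdmmmypgm" (len 12), cursors c1@3 c2@6 c3@8, authorship ..1..2.3....
Authorship (.=original, N=cursor N): . . 1 . . 2 . 3 . . . .
Index 2: author = 1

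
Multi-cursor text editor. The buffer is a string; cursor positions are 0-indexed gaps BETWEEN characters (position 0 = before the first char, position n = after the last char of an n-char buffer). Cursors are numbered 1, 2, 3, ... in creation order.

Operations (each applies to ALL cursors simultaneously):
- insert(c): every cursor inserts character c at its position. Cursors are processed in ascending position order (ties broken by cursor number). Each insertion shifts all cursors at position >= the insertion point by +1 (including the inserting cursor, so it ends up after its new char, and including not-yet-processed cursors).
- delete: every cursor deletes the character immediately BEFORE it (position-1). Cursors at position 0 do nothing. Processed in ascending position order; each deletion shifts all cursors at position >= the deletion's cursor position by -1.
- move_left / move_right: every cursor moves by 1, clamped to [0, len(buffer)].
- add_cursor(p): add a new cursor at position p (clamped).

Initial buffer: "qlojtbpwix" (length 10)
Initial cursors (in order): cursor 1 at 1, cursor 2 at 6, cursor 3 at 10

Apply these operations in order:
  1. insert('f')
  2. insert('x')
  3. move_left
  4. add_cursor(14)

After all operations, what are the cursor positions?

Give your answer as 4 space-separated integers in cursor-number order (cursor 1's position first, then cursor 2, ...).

After op 1 (insert('f')): buffer="qflojtbfpwixf" (len 13), cursors c1@2 c2@8 c3@13, authorship .1.....2....3
After op 2 (insert('x')): buffer="qfxlojtbfxpwixfx" (len 16), cursors c1@3 c2@10 c3@16, authorship .11.....22....33
After op 3 (move_left): buffer="qfxlojtbfxpwixfx" (len 16), cursors c1@2 c2@9 c3@15, authorship .11.....22....33
After op 4 (add_cursor(14)): buffer="qfxlojtbfxpwixfx" (len 16), cursors c1@2 c2@9 c4@14 c3@15, authorship .11.....22....33

Answer: 2 9 15 14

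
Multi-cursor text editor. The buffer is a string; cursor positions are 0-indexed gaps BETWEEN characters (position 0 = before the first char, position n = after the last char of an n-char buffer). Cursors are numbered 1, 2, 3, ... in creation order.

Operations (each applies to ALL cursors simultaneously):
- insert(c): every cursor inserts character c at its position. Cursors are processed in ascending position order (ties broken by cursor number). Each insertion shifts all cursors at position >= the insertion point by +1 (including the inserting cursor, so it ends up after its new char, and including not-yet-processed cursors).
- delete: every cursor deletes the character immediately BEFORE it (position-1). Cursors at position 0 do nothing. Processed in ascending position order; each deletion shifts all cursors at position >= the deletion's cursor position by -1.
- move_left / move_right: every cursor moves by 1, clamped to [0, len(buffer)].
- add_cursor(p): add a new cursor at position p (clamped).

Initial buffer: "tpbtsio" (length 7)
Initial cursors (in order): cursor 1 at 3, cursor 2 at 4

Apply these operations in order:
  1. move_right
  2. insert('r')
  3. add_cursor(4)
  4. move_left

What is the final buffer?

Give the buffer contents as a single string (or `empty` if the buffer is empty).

Answer: tpbtrsrio

Derivation:
After op 1 (move_right): buffer="tpbtsio" (len 7), cursors c1@4 c2@5, authorship .......
After op 2 (insert('r')): buffer="tpbtrsrio" (len 9), cursors c1@5 c2@7, authorship ....1.2..
After op 3 (add_cursor(4)): buffer="tpbtrsrio" (len 9), cursors c3@4 c1@5 c2@7, authorship ....1.2..
After op 4 (move_left): buffer="tpbtrsrio" (len 9), cursors c3@3 c1@4 c2@6, authorship ....1.2..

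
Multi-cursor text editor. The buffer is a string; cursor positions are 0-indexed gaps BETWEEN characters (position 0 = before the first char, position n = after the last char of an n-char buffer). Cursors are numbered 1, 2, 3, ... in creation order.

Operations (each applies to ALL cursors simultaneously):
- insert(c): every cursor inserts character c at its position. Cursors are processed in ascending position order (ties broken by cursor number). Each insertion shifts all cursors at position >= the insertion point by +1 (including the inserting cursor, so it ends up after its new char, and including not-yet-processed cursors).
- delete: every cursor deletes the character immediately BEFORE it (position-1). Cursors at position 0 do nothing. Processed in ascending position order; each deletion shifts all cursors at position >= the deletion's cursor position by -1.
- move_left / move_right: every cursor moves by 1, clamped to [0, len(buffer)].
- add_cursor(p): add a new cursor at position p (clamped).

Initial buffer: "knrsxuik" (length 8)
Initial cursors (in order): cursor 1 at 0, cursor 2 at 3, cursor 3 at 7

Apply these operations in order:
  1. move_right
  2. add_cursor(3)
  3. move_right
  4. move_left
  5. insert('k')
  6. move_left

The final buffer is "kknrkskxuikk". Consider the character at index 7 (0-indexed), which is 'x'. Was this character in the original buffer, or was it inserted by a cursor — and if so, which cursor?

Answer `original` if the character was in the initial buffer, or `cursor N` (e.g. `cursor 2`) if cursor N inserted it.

After op 1 (move_right): buffer="knrsxuik" (len 8), cursors c1@1 c2@4 c3@8, authorship ........
After op 2 (add_cursor(3)): buffer="knrsxuik" (len 8), cursors c1@1 c4@3 c2@4 c3@8, authorship ........
After op 3 (move_right): buffer="knrsxuik" (len 8), cursors c1@2 c4@4 c2@5 c3@8, authorship ........
After op 4 (move_left): buffer="knrsxuik" (len 8), cursors c1@1 c4@3 c2@4 c3@7, authorship ........
After op 5 (insert('k')): buffer="kknrkskxuikk" (len 12), cursors c1@2 c4@5 c2@7 c3@11, authorship .1..4.2...3.
After op 6 (move_left): buffer="kknrkskxuikk" (len 12), cursors c1@1 c4@4 c2@6 c3@10, authorship .1..4.2...3.
Authorship (.=original, N=cursor N): . 1 . . 4 . 2 . . . 3 .
Index 7: author = original

Answer: original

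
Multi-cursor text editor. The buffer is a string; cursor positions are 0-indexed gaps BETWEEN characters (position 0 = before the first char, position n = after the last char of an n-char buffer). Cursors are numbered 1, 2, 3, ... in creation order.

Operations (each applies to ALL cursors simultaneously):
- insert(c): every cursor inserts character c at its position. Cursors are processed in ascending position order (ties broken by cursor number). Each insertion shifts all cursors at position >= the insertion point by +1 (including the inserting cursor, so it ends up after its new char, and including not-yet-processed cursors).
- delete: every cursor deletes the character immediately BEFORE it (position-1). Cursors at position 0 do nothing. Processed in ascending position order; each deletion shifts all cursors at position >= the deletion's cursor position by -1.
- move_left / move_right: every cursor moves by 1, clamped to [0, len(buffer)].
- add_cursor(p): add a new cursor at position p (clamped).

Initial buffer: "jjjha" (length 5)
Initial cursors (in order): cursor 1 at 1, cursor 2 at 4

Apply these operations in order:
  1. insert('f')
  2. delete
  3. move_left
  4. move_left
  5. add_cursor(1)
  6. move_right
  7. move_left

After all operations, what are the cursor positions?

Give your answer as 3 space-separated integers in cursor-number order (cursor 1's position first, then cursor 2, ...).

Answer: 0 2 1

Derivation:
After op 1 (insert('f')): buffer="jfjjhfa" (len 7), cursors c1@2 c2@6, authorship .1...2.
After op 2 (delete): buffer="jjjha" (len 5), cursors c1@1 c2@4, authorship .....
After op 3 (move_left): buffer="jjjha" (len 5), cursors c1@0 c2@3, authorship .....
After op 4 (move_left): buffer="jjjha" (len 5), cursors c1@0 c2@2, authorship .....
After op 5 (add_cursor(1)): buffer="jjjha" (len 5), cursors c1@0 c3@1 c2@2, authorship .....
After op 6 (move_right): buffer="jjjha" (len 5), cursors c1@1 c3@2 c2@3, authorship .....
After op 7 (move_left): buffer="jjjha" (len 5), cursors c1@0 c3@1 c2@2, authorship .....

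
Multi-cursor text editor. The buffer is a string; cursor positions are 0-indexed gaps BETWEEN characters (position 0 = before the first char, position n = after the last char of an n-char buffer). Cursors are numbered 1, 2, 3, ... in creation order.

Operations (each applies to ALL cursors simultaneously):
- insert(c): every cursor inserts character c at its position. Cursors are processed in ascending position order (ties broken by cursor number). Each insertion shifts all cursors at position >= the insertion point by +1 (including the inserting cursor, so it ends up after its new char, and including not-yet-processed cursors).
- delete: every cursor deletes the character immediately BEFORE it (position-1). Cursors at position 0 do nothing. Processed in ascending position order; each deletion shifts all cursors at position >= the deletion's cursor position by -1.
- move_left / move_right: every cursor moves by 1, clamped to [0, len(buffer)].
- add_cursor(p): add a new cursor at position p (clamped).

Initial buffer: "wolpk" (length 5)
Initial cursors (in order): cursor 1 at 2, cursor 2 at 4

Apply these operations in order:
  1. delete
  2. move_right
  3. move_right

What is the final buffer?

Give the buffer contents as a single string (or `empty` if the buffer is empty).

Answer: wlk

Derivation:
After op 1 (delete): buffer="wlk" (len 3), cursors c1@1 c2@2, authorship ...
After op 2 (move_right): buffer="wlk" (len 3), cursors c1@2 c2@3, authorship ...
After op 3 (move_right): buffer="wlk" (len 3), cursors c1@3 c2@3, authorship ...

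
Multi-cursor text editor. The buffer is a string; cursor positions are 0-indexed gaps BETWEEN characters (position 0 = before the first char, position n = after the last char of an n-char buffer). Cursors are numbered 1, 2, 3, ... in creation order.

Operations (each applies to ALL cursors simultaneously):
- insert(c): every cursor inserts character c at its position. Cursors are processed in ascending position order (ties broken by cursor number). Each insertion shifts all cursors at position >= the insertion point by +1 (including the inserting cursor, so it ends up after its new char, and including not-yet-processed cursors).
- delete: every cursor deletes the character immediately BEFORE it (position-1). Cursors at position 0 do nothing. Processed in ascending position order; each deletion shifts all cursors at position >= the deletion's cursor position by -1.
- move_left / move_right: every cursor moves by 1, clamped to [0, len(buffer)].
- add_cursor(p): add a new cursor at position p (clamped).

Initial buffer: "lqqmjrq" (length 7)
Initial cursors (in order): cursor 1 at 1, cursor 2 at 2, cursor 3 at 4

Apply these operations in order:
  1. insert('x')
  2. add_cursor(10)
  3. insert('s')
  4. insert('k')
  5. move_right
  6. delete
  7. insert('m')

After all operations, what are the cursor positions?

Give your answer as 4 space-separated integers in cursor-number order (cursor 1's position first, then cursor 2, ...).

After op 1 (insert('x')): buffer="lxqxqmxjrq" (len 10), cursors c1@2 c2@4 c3@7, authorship .1.2..3...
After op 2 (add_cursor(10)): buffer="lxqxqmxjrq" (len 10), cursors c1@2 c2@4 c3@7 c4@10, authorship .1.2..3...
After op 3 (insert('s')): buffer="lxsqxsqmxsjrqs" (len 14), cursors c1@3 c2@6 c3@10 c4@14, authorship .11.22..33...4
After op 4 (insert('k')): buffer="lxskqxskqmxskjrqsk" (len 18), cursors c1@4 c2@8 c3@13 c4@18, authorship .111.222..333...44
After op 5 (move_right): buffer="lxskqxskqmxskjrqsk" (len 18), cursors c1@5 c2@9 c3@14 c4@18, authorship .111.222..333...44
After op 6 (delete): buffer="lxskxskmxskrqs" (len 14), cursors c1@4 c2@7 c3@11 c4@14, authorship .111222.333..4
After op 7 (insert('m')): buffer="lxskmxskmmxskmrqsm" (len 18), cursors c1@5 c2@9 c3@14 c4@18, authorship .11112222.3333..44

Answer: 5 9 14 18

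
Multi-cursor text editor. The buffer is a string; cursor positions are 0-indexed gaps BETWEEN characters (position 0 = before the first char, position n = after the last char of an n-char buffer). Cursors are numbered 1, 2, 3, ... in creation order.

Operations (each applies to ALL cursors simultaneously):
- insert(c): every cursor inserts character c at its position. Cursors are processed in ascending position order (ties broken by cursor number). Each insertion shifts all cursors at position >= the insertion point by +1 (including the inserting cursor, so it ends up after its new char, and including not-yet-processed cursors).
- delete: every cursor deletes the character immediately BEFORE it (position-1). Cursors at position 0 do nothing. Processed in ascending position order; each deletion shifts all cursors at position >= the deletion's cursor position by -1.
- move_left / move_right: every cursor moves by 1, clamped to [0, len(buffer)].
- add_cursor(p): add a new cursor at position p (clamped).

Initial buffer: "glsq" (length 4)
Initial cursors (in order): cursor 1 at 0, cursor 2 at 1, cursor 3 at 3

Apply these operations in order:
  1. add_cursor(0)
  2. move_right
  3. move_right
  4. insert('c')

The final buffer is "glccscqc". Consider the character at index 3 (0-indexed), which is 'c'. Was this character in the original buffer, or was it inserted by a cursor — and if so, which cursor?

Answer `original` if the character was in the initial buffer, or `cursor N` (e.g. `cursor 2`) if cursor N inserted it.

Answer: cursor 4

Derivation:
After op 1 (add_cursor(0)): buffer="glsq" (len 4), cursors c1@0 c4@0 c2@1 c3@3, authorship ....
After op 2 (move_right): buffer="glsq" (len 4), cursors c1@1 c4@1 c2@2 c3@4, authorship ....
After op 3 (move_right): buffer="glsq" (len 4), cursors c1@2 c4@2 c2@3 c3@4, authorship ....
After op 4 (insert('c')): buffer="glccscqc" (len 8), cursors c1@4 c4@4 c2@6 c3@8, authorship ..14.2.3
Authorship (.=original, N=cursor N): . . 1 4 . 2 . 3
Index 3: author = 4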